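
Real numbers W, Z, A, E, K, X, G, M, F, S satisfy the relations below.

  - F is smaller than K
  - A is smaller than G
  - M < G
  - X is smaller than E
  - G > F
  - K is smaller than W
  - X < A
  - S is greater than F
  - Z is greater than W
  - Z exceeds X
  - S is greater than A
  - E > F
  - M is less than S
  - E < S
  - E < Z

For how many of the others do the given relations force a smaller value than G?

Directly below G: F, M, A.
One step further: X (4 so far).
Nothing else is reachable below G; 4 in all.

4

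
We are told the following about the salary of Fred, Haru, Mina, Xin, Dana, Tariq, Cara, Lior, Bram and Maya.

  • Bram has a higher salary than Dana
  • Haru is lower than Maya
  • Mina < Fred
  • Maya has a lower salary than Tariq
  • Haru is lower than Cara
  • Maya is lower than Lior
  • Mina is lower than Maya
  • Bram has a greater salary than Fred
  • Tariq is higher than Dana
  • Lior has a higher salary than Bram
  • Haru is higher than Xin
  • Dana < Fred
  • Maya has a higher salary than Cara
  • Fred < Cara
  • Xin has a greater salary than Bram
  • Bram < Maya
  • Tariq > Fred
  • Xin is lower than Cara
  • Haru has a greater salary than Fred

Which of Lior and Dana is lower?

Dana < Bram < Xin < Haru < Cara < Maya < Lior, by transitivity through Bram, Xin, Haru, Cara, Maya.
So Dana < Lior; Dana is the lower of the two.

Dana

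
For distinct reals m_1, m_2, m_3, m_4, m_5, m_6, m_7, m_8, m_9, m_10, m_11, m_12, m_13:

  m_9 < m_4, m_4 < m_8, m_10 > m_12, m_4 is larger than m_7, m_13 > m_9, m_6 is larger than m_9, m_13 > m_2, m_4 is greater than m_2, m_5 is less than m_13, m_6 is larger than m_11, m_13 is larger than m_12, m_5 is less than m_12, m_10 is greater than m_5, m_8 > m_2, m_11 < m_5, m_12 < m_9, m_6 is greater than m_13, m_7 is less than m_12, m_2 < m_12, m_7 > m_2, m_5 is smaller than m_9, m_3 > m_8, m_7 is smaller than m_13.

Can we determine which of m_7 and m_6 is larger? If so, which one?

m_6

Following the relations from m_7: m_7 < m_12 < m_9 < m_13 < m_6.
So m_6 is larger.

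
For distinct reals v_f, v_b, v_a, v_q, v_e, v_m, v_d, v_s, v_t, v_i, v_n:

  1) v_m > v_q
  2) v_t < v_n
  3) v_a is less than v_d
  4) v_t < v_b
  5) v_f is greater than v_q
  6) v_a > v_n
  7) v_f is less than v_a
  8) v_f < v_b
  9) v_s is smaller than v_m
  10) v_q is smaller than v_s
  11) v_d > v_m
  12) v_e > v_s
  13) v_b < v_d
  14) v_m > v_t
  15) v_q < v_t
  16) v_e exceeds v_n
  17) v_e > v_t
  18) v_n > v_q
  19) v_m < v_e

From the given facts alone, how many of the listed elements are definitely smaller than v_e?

5

Directly below v_e: v_t, v_s, v_n, v_m.
One step further: v_q (5 so far).
No other element is forced below v_e by the given relations, so the count is 5.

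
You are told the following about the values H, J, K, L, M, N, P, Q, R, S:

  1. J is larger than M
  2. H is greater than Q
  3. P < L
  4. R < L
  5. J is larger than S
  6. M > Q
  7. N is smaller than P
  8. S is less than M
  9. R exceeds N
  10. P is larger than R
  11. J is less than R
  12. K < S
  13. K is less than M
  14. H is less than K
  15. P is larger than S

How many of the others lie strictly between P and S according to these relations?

3

The relations place S below P. An element lies strictly between them when it is forced above S and also forced below P.
Above S: {M, J, R, L}. Below P: {Q, N, H, K, M, J, R}.
Intersection: {M, J, R} — 3.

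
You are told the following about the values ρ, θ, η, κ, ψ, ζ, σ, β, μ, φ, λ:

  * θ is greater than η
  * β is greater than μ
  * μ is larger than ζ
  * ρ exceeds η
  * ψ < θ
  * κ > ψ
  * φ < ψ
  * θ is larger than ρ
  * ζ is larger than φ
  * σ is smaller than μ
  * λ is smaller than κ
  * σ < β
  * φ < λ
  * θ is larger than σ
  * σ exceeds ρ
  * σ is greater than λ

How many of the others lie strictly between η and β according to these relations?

The relations place η below β. An element lies strictly between them when it is forced above η and also forced below β.
Above η: {ρ, σ, μ, θ}. Below β: {φ, λ, ζ, ρ, σ, μ}.
Intersection: {ρ, σ, μ} — 3.

3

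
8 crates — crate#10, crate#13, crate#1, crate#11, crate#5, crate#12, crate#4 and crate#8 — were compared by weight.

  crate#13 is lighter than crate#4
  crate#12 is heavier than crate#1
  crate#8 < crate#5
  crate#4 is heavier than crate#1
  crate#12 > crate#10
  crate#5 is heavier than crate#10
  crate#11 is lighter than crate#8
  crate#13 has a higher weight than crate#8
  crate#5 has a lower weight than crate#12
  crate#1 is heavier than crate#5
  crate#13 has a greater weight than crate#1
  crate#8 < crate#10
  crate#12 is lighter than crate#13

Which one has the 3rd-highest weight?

Chaining the given pairs: crate#11 < crate#8 < crate#10 < crate#5 < crate#1 < crate#12 < crate#13 < crate#4.
Counting 3 from the largest end gives crate#12.

crate#12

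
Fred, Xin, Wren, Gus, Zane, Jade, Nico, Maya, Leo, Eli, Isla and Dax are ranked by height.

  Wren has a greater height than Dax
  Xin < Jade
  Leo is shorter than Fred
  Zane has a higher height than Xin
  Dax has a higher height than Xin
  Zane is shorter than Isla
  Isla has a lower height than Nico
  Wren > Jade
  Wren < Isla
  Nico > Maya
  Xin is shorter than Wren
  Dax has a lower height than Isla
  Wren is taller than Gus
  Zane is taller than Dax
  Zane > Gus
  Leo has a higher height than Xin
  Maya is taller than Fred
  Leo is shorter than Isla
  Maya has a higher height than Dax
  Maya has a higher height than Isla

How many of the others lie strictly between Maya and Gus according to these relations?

3

The relations place Gus below Maya. An element lies strictly between them when it is forced above Gus and also forced below Maya.
Above Gus: {Zane, Wren, Isla, Nico}. Below Maya: {Xin, Dax, Zane, Jade, Leo, Fred, Wren, Isla}.
Intersection: {Zane, Wren, Isla} — 3.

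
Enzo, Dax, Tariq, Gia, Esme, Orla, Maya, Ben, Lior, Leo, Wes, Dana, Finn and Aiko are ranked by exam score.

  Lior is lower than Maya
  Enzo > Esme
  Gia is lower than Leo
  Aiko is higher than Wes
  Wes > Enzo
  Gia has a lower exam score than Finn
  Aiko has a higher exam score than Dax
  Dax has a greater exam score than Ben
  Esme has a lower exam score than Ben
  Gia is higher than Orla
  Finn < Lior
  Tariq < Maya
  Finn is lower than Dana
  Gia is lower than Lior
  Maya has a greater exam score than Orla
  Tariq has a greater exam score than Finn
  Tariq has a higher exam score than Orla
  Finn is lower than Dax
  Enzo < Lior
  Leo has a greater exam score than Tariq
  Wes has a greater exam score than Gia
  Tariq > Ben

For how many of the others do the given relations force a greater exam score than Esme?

From Esme the given relations immediately reach Ben, Enzo.
From those, Dax, Wes, Tariq, Lior — 6 in total.
From those, Leo, Maya, Aiko — 9 in total.
Nothing else is reachable above Esme; 9 in all.

9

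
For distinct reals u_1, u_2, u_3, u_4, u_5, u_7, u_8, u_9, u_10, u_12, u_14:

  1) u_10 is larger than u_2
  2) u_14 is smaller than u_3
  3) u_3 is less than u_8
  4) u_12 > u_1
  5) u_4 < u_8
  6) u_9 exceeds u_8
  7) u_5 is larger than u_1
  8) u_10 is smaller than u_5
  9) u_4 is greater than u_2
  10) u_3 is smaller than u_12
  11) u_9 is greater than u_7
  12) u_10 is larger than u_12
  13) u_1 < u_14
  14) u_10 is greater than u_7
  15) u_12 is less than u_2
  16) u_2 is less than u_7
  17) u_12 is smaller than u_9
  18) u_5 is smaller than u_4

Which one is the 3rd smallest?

The consecutive relations fix a unique order: u_1 < u_14 < u_3 < u_12 < u_2 < u_7 < u_10 < u_5 < u_4 < u_8 < u_9.
The 3rd smallest is u_3.

u_3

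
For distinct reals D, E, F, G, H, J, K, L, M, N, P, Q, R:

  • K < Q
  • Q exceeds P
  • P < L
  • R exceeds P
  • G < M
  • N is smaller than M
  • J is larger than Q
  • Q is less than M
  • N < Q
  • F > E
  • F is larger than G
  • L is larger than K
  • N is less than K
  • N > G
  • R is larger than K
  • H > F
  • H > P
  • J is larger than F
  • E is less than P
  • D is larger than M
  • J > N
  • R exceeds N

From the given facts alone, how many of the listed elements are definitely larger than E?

9

From E the given relations immediately reach P, F.
From those, Q, J, H, L, R — 7 in total.
From those, M — 8 in total.
From those, D — 9 in total.
Nothing else is reachable above E; 9 in all.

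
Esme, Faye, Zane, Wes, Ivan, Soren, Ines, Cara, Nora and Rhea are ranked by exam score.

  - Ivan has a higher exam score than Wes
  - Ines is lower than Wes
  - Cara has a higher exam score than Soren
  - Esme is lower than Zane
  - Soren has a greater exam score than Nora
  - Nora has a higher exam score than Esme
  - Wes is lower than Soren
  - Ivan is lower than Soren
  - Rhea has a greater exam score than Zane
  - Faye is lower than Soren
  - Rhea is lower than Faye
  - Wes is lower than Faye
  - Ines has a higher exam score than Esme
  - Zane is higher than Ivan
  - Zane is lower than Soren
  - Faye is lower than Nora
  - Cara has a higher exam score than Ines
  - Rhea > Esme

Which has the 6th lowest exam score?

Rhea

Chaining the given pairs: Esme < Ines < Wes < Ivan < Zane < Rhea < Faye < Nora < Soren < Cara.
Counting 6 from the smallest end gives Rhea.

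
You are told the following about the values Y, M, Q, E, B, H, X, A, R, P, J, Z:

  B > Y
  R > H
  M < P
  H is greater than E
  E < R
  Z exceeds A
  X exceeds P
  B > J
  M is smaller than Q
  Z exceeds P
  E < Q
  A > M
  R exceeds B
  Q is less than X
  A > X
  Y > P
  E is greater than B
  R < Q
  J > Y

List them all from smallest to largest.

M < P < Y < J < B < E < H < R < Q < X < A < Z

Nothing is placed below M, so it is least; from there M < P; P < Y; Y < J; J < B; B < E; E < H; H < R; R < Q; Q < X; X < A; A < Z, each given directly.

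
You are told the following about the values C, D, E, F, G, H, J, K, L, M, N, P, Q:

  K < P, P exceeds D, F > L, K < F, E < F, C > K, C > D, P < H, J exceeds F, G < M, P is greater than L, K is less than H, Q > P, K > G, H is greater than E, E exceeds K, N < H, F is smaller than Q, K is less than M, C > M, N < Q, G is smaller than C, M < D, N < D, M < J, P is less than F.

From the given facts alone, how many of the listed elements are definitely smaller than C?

5

Directly below C: G, K, M, D.
One step further: N (5 so far).
Nothing else is reachable below C; 5 in all.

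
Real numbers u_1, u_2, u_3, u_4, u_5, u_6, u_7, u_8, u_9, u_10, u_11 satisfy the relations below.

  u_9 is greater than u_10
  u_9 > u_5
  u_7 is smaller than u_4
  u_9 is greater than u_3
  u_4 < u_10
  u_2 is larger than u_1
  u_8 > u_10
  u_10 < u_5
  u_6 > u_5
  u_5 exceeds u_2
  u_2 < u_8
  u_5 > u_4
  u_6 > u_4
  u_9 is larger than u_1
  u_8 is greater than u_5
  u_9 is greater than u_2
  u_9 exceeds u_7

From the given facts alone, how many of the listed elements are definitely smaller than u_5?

5

Directly below u_5: u_4, u_10, u_2.
One step further: u_7, u_1 (5 so far).
Nothing else is reachable below u_5; 5 in all.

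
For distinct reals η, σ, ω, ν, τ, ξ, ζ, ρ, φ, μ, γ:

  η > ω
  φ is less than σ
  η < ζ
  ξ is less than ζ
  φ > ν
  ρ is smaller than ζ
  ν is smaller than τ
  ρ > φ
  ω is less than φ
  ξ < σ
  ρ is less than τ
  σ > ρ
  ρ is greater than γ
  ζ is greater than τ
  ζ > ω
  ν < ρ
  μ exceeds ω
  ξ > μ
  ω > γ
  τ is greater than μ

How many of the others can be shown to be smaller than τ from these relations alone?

From τ the given relations immediately reach μ, ν, ρ.
From those, γ, ω, φ — 6 in total.
No other element is forced below τ by the given relations, so the count is 6.

6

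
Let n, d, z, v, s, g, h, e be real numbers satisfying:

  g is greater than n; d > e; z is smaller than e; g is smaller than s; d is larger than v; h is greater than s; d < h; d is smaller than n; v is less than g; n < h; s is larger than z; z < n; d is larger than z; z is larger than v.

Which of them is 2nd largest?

s

Chaining the given pairs: v < z < e < d < n < g < s < h.
Counting 2 from the largest end gives s.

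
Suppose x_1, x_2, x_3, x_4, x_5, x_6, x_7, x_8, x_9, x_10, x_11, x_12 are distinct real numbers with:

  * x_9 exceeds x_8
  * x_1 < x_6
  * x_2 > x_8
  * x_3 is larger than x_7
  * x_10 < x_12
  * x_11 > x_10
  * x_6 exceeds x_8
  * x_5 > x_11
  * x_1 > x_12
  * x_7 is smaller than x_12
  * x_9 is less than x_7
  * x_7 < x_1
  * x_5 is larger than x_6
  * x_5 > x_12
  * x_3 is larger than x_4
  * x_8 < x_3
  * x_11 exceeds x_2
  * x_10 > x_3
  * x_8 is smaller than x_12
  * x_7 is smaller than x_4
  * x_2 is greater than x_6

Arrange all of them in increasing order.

x_8 < x_9 < x_7 < x_4 < x_3 < x_10 < x_12 < x_1 < x_6 < x_2 < x_11 < x_5

The consecutive links are each given: x_8 < x_9; x_9 < x_7; x_7 < x_4; x_4 < x_3; x_3 < x_10; x_10 < x_12; x_12 < x_1; x_1 < x_6; x_6 < x_2; x_2 < x_11; x_11 < x_5.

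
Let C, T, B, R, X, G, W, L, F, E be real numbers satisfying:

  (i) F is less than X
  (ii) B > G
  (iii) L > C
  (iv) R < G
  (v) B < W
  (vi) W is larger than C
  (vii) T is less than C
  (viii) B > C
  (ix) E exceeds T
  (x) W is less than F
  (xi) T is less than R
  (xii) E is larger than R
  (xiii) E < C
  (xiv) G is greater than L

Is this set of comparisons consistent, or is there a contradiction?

consistent

The single ordering T < R < E < C < L < G < B < W < F < X satisfies every listed relation, so no contradiction arises.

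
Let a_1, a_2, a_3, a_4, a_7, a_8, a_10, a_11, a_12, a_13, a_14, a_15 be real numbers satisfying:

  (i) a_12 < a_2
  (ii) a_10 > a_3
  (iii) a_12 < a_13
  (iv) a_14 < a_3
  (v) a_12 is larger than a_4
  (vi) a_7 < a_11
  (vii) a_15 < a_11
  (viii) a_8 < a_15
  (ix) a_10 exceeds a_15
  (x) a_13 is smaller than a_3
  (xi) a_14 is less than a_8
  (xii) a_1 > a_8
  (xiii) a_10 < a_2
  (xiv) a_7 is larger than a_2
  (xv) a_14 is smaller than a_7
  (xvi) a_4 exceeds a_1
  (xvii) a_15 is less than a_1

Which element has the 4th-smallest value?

Piecing the relations together gives one ordering: a_14 < a_8 < a_15 < a_1 < a_4 < a_12 < a_13 < a_3 < a_10 < a_2 < a_7 < a_11.
Counting 4 from the smallest end gives a_1.

a_1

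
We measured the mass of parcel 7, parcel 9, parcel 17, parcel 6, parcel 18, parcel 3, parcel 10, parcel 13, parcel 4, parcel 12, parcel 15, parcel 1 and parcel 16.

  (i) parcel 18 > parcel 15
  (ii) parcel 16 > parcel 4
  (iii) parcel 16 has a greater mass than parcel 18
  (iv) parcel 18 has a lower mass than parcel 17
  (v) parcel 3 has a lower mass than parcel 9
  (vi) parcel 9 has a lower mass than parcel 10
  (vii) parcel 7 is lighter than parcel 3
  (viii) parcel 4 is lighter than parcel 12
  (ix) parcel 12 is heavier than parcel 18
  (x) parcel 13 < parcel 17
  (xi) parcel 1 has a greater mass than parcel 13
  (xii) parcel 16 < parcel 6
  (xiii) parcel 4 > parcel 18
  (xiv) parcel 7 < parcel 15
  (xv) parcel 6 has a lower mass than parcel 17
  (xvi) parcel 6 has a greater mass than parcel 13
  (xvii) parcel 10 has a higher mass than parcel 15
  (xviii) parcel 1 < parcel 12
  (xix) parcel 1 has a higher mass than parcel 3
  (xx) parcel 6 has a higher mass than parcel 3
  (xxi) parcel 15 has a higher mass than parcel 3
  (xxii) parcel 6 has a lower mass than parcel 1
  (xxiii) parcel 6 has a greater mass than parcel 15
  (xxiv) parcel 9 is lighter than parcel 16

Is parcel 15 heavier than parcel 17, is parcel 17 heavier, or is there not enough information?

parcel 17

parcel 15 < parcel 18 < parcel 4 < parcel 16 < parcel 6 < parcel 17, by transitivity through parcel 18, parcel 4, parcel 16, parcel 6.
So parcel 17 is heavier.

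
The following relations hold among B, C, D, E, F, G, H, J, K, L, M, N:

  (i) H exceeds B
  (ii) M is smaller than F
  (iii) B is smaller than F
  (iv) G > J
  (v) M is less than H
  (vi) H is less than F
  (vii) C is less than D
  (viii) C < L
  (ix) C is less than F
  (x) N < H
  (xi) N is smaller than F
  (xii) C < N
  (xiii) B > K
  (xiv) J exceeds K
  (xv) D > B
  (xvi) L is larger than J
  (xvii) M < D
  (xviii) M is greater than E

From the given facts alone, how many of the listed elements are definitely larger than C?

The elements the relations force above C are N, H, D, L, F — no chain reaches any other.
That is 5.

5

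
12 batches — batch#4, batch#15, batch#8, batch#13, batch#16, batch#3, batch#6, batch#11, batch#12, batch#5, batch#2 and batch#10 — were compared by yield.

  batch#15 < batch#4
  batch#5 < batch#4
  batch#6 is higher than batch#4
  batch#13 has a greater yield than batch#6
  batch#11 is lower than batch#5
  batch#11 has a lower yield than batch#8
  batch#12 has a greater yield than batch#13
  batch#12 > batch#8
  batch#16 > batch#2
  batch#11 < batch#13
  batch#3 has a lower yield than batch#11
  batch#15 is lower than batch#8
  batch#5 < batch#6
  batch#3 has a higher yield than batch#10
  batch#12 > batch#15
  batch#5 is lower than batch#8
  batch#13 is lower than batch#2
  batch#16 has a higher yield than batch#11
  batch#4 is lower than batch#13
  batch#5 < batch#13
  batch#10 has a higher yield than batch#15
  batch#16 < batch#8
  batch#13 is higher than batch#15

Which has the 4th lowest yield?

Chaining the given pairs: batch#15 < batch#10 < batch#3 < batch#11 < batch#5 < batch#4 < batch#6 < batch#13 < batch#2 < batch#16 < batch#8 < batch#12.
Counting 4 from the smallest end gives batch#11.

batch#11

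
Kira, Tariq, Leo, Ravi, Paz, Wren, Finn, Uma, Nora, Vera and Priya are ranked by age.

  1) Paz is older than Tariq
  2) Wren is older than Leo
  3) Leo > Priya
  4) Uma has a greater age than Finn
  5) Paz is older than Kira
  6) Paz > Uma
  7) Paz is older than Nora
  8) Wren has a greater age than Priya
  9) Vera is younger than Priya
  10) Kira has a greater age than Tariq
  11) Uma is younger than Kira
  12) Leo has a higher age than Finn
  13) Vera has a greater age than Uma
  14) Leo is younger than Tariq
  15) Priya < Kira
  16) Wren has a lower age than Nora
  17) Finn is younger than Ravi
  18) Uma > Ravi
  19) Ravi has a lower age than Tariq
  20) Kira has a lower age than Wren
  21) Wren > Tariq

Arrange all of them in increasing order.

Finn < Ravi < Uma < Vera < Priya < Leo < Tariq < Kira < Wren < Nora < Paz

Nothing is placed below Finn, so it is least; from there Finn < Ravi; Ravi < Uma; Uma < Vera; Vera < Priya; Priya < Leo; Leo < Tariq; Tariq < Kira; Kira < Wren; Wren < Nora; Nora < Paz, each given directly.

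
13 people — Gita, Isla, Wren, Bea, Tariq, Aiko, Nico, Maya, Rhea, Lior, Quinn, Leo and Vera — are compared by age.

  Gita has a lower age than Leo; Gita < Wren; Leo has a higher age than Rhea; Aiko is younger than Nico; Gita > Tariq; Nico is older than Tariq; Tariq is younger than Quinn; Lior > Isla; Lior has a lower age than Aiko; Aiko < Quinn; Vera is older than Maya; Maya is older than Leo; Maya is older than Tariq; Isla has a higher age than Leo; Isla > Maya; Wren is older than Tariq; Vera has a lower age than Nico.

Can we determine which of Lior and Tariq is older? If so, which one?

Chaining the given relations: Tariq < Gita < Leo < Maya < Isla < Lior.
So Lior is older.

Lior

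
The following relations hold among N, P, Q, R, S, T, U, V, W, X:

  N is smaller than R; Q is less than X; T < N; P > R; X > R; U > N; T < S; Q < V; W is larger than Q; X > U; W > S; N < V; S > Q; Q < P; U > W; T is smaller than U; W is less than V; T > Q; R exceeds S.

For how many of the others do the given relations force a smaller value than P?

5

The elements the relations force below P are Q, T, S, N, R — no chain reaches any other.
That is 5.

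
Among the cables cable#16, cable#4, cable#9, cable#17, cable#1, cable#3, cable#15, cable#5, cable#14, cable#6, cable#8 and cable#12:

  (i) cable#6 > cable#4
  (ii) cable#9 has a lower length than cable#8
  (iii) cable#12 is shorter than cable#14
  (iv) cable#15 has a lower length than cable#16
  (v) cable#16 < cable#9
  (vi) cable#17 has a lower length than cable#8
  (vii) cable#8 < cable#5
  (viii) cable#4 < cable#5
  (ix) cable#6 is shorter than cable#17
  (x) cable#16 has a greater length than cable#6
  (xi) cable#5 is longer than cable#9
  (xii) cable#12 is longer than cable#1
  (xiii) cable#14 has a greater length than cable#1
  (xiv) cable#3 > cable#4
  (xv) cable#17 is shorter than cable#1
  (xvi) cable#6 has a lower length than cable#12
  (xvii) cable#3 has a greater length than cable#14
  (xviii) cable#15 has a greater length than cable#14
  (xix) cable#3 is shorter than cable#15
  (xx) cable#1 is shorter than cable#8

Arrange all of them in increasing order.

The consecutive links are each given: cable#4 < cable#6; cable#6 < cable#17; cable#17 < cable#1; cable#1 < cable#12; cable#12 < cable#14; cable#14 < cable#3; cable#3 < cable#15; cable#15 < cable#16; cable#16 < cable#9; cable#9 < cable#8; cable#8 < cable#5.

cable#4 < cable#6 < cable#17 < cable#1 < cable#12 < cable#14 < cable#3 < cable#15 < cable#16 < cable#9 < cable#8 < cable#5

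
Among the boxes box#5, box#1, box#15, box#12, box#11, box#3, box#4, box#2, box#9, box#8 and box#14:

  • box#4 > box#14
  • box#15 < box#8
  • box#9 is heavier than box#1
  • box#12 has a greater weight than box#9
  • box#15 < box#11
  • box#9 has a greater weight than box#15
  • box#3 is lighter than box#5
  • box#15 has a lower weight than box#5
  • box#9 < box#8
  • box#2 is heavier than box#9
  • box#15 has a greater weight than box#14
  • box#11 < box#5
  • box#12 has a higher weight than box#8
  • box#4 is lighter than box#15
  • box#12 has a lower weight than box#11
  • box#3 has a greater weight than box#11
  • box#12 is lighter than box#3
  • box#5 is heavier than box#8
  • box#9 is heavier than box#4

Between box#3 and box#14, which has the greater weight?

box#3

box#14 < box#4 < box#15 < box#9 < box#8 < box#12 < box#11 < box#3, by transitivity through box#4, box#15, box#9, box#8, box#12, box#11.
So box#14 < box#3; box#3 is the heavier of the two.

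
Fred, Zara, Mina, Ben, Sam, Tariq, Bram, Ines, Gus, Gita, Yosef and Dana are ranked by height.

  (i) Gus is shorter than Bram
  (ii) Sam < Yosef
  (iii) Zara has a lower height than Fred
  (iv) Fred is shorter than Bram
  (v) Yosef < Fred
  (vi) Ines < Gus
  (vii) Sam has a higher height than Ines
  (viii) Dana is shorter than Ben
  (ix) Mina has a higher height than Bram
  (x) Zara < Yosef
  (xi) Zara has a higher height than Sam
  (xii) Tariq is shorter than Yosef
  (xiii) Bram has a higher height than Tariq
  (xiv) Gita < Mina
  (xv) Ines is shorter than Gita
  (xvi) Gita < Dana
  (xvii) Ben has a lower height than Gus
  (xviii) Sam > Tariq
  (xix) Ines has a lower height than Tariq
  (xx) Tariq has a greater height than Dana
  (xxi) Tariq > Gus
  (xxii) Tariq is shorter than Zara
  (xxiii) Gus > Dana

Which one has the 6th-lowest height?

Tariq

Piecing the relations together gives one ordering: Ines < Gita < Dana < Ben < Gus < Tariq < Sam < Zara < Yosef < Fred < Bram < Mina.
The 6th smallest is Tariq.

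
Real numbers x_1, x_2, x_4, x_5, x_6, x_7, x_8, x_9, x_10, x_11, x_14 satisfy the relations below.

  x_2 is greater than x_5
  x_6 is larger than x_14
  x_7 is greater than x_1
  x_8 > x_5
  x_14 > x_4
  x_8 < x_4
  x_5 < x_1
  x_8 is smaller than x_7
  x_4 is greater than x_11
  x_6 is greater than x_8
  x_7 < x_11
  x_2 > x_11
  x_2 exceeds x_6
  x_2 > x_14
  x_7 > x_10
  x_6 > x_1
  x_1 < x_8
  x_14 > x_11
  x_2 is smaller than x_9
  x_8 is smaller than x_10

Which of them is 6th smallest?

x_11

The consecutive relations fix a unique order: x_5 < x_1 < x_8 < x_10 < x_7 < x_11 < x_4 < x_14 < x_6 < x_2 < x_9.
Counting 6 from the smallest end gives x_11.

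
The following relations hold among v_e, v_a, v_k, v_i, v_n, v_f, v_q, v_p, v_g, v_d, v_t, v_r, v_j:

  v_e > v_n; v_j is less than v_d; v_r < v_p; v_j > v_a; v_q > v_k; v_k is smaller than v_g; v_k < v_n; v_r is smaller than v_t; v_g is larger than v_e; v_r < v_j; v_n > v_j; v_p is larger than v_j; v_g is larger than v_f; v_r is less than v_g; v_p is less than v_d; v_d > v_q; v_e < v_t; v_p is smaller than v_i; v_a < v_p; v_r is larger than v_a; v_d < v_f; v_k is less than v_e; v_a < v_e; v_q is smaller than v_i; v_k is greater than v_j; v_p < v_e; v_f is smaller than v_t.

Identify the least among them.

v_a

Chaining upward from v_a: directly above it, v_r, v_j, v_p, v_e; then v_k, v_n, v_i, v_d, v_g, v_t; then v_q, v_f.
That covers every other element, and nothing is given below v_a, so v_a is the least.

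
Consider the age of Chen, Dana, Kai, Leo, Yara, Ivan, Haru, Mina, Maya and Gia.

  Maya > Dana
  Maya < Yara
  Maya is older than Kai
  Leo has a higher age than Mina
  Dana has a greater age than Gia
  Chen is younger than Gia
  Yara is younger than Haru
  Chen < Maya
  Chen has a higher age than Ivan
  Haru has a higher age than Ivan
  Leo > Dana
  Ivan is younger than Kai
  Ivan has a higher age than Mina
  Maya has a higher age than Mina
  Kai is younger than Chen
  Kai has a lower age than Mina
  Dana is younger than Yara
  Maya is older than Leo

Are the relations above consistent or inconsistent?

Chaining the given relations yields Kai < Mina < Ivan, so Kai < Ivan. But one relation states Ivan < Kai. These cannot both hold.

inconsistent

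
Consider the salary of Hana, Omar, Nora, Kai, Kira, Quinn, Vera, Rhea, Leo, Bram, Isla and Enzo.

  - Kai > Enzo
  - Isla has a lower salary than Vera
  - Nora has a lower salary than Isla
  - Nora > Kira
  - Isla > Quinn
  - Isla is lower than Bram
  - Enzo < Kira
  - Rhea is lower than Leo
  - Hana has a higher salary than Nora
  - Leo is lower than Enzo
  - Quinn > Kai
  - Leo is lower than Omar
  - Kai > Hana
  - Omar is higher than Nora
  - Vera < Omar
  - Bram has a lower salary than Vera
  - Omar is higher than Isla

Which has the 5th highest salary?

Chaining the given pairs: Rhea < Leo < Enzo < Kira < Nora < Hana < Kai < Quinn < Isla < Bram < Vera < Omar.
Counting 5 from the largest end gives Quinn.

Quinn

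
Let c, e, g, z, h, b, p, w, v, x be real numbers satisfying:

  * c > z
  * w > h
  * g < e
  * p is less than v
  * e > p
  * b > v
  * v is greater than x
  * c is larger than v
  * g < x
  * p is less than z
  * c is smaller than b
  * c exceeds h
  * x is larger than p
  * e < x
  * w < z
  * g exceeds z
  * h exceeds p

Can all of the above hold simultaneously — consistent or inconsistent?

The single ordering p < h < w < z < g < e < x < v < c < b satisfies every listed relation, so no contradiction arises.

consistent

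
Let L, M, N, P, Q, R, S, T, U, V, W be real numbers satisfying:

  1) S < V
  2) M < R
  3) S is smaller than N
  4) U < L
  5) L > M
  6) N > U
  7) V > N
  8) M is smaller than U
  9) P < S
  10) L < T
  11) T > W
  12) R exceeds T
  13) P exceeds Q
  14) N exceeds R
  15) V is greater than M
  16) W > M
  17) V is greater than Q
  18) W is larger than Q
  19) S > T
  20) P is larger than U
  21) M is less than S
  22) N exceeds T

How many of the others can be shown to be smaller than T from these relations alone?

5

Directly below T: W, L.
One step further: Q, M, U (5 so far).
Nothing else is reachable below T; 5 in all.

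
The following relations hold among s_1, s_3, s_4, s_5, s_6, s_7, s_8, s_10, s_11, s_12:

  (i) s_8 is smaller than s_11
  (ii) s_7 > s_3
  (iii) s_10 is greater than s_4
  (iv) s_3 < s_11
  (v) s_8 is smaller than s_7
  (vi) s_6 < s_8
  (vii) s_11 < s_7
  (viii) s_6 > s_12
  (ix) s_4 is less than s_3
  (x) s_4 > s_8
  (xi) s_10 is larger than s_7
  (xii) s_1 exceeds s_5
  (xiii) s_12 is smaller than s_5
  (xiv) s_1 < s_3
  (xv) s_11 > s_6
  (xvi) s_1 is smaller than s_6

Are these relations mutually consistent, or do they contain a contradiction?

consistent

Every relation is compatible with s_12 < s_5 < s_1 < s_6 < s_8 < s_4 < s_3 < s_11 < s_7 < s_10; the set is consistent.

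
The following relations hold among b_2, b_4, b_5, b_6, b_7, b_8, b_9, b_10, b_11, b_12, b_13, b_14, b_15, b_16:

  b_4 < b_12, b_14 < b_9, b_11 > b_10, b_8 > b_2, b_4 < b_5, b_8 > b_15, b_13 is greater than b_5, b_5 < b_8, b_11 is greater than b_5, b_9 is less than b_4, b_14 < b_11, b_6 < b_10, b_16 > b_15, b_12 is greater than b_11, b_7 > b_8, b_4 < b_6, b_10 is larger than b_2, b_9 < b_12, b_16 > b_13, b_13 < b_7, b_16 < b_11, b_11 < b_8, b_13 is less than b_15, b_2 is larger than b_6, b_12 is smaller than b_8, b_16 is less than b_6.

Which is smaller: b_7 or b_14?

b_14

b_14 < b_9 and b_9 < b_4 give b_14 < b_4.
Then b_4 < b_5 extends the chain to b_5.
With b_5 < b_13: b_14 < b_9 < b_4 < b_5 < b_13.
With b_13 < b_15: b_14 < b_9 < b_4 < b_5 < b_13 < b_15.
Then b_15 < b_16 extends the chain to b_16.
Then b_16 < b_6 extends the chain to b_6.
With b_6 < b_2: b_14 < b_9 < b_4 < b_5 < b_13 < b_15 < b_16 < b_6 < b_2.
Then b_2 < b_10 extends the chain to b_10.
With b_10 < b_11: b_14 < b_9 < b_4 < b_5 < b_13 < b_15 < b_16 < b_6 < b_2 < b_10 < b_11.
Then b_11 < b_12 extends the chain to b_12.
With b_12 < b_8: b_14 < b_9 < b_4 < b_5 < b_13 < b_15 < b_16 < b_6 < b_2 < b_10 < b_11 < b_12 < b_8.
With b_8 < b_7: b_14 < b_9 < b_4 < b_5 < b_13 < b_15 < b_16 < b_6 < b_2 < b_10 < b_11 < b_12 < b_8 < b_7.
So b_14 < b_7; b_14 is the smaller of the two.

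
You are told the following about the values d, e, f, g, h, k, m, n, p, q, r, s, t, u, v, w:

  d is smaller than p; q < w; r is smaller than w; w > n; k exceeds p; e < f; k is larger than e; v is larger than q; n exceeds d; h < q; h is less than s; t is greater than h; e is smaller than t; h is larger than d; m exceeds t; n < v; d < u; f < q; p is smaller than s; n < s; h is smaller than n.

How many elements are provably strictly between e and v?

2

Chaining upward from e reaches: t, f, q, k, m, w.
Chaining downward from v reaches: d, h, f, q, n.
Strictly between e and v are those in both lists: f, q — 2 elements.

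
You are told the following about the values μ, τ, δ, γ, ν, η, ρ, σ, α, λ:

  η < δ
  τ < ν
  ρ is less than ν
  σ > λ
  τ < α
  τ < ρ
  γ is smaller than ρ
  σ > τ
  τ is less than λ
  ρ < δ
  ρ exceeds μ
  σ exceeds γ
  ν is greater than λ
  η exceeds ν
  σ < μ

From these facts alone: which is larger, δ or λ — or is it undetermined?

δ

λ < σ < μ < ρ < ν < η < δ, by transitivity through σ, μ, ρ, ν, η.
So δ is larger.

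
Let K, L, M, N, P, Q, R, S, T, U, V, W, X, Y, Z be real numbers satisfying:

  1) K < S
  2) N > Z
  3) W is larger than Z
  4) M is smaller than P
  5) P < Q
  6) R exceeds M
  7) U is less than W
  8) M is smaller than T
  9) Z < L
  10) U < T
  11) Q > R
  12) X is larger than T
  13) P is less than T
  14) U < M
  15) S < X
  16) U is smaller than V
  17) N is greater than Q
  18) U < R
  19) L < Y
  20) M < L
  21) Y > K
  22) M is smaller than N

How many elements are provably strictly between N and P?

1

Chaining upward from P reaches: T, X, Q.
Chaining downward from N reaches: U, Z, M, R, Q.
Strictly between P and N are those in both lists: Q — 1 element.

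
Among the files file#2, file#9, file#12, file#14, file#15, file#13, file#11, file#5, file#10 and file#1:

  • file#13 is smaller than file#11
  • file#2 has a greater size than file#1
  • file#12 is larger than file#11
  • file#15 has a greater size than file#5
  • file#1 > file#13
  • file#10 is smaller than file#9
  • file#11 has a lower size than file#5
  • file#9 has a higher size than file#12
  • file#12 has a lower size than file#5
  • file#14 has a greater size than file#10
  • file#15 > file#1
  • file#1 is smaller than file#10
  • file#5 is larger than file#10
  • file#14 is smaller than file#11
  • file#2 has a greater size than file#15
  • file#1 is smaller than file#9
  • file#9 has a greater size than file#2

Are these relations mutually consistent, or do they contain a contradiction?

The single ordering file#13 < file#1 < file#10 < file#14 < file#11 < file#12 < file#5 < file#15 < file#2 < file#9 satisfies every listed relation, so no contradiction arises.

consistent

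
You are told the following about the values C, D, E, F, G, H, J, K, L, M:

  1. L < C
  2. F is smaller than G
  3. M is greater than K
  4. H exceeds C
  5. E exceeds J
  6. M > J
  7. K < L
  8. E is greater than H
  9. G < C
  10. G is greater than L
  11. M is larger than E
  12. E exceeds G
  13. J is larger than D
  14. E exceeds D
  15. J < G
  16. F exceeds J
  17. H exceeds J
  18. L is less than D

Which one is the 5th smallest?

The consecutive relations fix a unique order: K < L < D < J < F < G < C < H < E < M.
Counting 5 from the smallest end gives F.

F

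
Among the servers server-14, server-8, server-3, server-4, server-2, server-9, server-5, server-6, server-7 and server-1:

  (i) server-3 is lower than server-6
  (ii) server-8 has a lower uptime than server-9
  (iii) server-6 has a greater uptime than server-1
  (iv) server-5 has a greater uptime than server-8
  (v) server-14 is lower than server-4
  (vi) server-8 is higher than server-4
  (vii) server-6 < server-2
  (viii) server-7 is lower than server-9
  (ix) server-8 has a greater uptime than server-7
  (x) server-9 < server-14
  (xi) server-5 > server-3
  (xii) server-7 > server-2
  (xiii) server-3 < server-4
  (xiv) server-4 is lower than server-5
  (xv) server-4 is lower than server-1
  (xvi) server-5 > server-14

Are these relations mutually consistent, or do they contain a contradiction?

inconsistent

We have server-14 < server-4 stated directly, yet also server-4 < server-1 < server-6 < server-2 < server-7 < server-8 < server-9 < server-14 by chaining the others — so server-4 < server-14. Contradiction.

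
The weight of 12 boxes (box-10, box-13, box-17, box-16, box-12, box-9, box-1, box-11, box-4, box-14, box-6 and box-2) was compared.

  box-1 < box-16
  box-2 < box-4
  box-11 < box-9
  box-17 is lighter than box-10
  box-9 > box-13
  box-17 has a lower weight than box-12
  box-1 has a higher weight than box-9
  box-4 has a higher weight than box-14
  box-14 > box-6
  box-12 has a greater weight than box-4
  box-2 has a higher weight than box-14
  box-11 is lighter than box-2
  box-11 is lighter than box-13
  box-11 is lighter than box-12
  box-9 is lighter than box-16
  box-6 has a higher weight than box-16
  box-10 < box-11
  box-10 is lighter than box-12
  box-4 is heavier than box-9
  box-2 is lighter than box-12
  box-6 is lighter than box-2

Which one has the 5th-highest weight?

Piecing the relations together gives one ordering: box-17 < box-10 < box-11 < box-13 < box-9 < box-1 < box-16 < box-6 < box-14 < box-2 < box-4 < box-12.
The 5th largest is box-6.

box-6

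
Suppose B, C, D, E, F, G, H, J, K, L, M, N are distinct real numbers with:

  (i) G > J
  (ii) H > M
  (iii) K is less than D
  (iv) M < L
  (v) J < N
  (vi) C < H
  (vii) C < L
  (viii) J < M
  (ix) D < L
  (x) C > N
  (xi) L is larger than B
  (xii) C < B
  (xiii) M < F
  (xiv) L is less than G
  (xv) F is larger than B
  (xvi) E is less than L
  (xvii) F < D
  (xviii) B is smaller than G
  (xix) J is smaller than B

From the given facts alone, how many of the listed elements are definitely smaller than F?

The elements the relations force below F are J, M, N, C, B — no chain reaches any other.
That is 5.

5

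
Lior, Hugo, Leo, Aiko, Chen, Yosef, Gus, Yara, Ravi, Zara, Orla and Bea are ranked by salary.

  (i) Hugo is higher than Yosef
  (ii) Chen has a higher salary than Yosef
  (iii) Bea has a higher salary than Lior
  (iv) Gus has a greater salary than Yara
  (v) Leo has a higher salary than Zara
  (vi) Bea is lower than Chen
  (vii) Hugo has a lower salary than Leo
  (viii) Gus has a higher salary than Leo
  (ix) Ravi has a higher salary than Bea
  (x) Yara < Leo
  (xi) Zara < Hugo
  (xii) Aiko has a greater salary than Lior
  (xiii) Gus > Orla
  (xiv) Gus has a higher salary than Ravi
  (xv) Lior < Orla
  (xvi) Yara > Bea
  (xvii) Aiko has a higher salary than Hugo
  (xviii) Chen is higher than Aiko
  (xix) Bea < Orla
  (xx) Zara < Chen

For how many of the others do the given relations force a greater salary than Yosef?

5

From Yosef the given relations immediately reach Hugo, Chen.
From those, Aiko, Leo — 4 in total.
From those, Gus — 5 in total.
No other element is forced above Yosef by the given relations, so the count is 5.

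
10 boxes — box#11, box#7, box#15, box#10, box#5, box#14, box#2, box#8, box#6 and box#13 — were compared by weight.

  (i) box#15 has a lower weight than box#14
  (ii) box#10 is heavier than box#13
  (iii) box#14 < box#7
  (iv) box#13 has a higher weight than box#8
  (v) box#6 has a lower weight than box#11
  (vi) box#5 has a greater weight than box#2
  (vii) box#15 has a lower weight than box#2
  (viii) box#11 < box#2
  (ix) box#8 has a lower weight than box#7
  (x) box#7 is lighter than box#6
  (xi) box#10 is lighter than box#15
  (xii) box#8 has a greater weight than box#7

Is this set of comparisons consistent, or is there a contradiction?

inconsistent

Chaining the given relations yields box#8 < box#13 < box#10 < box#15 < box#14 < box#7, so box#8 < box#7. But one relation states box#7 < box#8. These cannot both hold.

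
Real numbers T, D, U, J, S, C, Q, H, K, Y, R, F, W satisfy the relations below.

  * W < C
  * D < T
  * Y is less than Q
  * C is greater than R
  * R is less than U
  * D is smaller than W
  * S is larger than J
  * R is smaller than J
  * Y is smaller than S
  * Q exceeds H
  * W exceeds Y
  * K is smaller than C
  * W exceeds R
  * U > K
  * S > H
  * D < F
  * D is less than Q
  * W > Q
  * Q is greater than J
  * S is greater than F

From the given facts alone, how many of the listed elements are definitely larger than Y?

4

Directly above Y: Q, W, S.
One step further: C (4 so far).
No other element is forced above Y by the given relations, so the count is 4.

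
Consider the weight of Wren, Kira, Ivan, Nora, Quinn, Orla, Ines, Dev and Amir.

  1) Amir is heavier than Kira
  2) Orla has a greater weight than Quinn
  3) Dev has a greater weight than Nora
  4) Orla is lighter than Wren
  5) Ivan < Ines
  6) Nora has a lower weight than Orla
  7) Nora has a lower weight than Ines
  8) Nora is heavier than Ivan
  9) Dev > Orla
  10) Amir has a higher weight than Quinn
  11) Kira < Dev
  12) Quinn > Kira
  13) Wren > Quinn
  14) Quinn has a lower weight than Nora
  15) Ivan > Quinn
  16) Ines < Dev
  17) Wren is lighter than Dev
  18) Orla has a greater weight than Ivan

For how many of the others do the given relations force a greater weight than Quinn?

7

From Quinn the given relations immediately reach Ivan, Nora, Amir, Orla, Wren.
From those, Ines, Dev — 7 in total.
Nothing else is reachable above Quinn; 7 in all.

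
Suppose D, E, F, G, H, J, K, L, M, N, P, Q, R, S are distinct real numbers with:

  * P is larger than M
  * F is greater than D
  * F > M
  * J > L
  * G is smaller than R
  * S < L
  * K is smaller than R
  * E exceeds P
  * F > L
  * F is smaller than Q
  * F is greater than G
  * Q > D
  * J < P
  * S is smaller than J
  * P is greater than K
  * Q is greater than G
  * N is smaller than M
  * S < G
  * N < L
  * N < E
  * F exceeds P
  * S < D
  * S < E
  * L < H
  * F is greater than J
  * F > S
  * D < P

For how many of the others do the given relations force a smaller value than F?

The elements the relations force below F are S, K, G, N, L, D, M, J, P — no chain reaches any other.
That is 9.

9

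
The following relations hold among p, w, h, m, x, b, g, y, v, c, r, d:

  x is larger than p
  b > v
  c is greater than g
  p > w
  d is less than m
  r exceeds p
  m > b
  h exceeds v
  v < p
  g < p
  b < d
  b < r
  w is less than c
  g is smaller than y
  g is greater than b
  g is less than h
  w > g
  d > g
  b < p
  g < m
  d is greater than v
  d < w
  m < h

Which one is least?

v

b is not least since v < b; g is not least since b < g; y is not least since g < y; d is not least since g < d; w is not least since g < w; p is not least since b < p; r is not least since p < r; c is not least since g < c; m is not least since d < m; h is not least since m < h; x is not least since p < x.
Only v has nothing below it, so v is the least.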